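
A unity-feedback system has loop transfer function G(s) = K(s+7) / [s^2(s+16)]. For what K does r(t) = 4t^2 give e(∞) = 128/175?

25

G(s) has two factors of s in the denominator, so the system is type 2.
K_a = lim_{s→0} s^2·G(s) = K·7 / (16) = 0.4375·K.
e_ss = 8/K_a = 128/175 ⇒ K_a = 10.9375 ⇒ K = 10.9375/0.4375 = 25.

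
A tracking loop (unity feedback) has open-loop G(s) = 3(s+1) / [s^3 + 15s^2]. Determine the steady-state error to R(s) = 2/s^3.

10

The denominator has no term below 15s^2 — 2 poles at s=0, type 2.
K_a = lim_{s→0} s^2·G(s) = 3·1 / 15 = 0.2.
r(t) = t^2 gives R(s) = 2/s^3.
e_ss = 2/K_a = 2/0.2 = 10.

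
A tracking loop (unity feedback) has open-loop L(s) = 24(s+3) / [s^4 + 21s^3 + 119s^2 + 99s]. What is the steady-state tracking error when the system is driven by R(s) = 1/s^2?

1.375

Lowest-order denominator term is 99s, so the open loop has 1 pole at the origin → type 1 system.
K_v = lim_{s→0} s·L(s) = 24·3 / 99 = 8/11.
e_ss = 1/K_v = 1/(8/11) = 1.375.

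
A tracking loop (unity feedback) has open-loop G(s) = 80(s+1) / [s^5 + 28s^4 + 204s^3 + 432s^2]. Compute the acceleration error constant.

5/27

Factoring s^2 from the denominator leaves a polynomial with constant term 432, so the system is type 2.
K_a = lim_{s→0} s^2·G(s) = 80·1 / 432 = 5/27.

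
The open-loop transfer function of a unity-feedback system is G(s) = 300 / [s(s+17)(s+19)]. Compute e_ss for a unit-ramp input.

323/300

G(s) has one factor of s in the denominator, so the system is type 1.
K_v = lim_{s→0} s·G(s) = 300 / (17·19) = 300/323.
e_ss = 1/K_v = 1/(300/323) = 323/300.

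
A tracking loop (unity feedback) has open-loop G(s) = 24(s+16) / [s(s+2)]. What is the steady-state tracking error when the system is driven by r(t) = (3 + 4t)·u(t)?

1/48

One free integrator in G(s): this is a type 1 system. By superposition:
  • 3: tracked with zero error.
  • 4t: e_ss = 4/K_v with K_v=192 → 1/48.
Total e_ss = 1/48.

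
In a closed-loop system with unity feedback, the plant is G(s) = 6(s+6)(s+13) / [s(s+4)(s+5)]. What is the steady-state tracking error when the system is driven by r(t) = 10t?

50/117

G(s) has one factor of s in the denominator, so the system is type 1.
K_v = lim_{s→0} s·G(s) = 6·6·13 / (4·5) = 23.4.
e_ss = 10/K_v = 10/23.4 = 50/117.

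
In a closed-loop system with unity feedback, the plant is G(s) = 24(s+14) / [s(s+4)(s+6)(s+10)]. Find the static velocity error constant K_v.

1.4

One free integrator in G(s): this is a type 1 system.
K_v = lim_{s→0} s·G(s) = 24·14 / (4·6·10) = 1.4.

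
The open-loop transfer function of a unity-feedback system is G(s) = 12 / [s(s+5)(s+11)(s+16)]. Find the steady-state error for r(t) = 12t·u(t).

G(s) has one factor of s in the denominator, so the system is type 1.
K_v = lim_{s→0} s·G(s) = 12 / (5·11·16) = 3/220.
e_ss = 12/K_v = 12/(3/220) = 880.

880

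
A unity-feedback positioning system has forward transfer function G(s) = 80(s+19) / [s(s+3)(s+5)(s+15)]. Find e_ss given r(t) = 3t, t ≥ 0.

135/304

G(s) has one factor of s in the denominator, so the system is type 1.
K_v = lim_{s→0} s·G(s) = 80·19 / (3·5·15) = 304/45.
e_ss = 3/K_v = 3/(304/45) = 135/304.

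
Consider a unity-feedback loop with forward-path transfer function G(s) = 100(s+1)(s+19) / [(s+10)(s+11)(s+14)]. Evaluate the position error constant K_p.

95/77

G(s) has no factors of s in the denominator, so the system is type 0.
K_p = lim_{s→0} G(s) = 100·1·19 / (10·11·14) = 95/77.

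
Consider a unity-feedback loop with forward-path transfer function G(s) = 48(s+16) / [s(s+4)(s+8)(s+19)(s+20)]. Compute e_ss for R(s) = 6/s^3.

infinity

System type = 1 (one pole at s=0).
K_a = lim_{s→0} s^2·G(s) = 0; the steady-state error to this parabolic input grows without bound.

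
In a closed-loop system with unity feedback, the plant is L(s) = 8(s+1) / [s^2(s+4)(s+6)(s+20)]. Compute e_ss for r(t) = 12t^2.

1440

The open loop has two poles at the origin → type 2 system.
K_a = lim_{s→0} s^2·L(s) = 8·1 / (4·6·20) = 1/60.
r(t) = 12t^2 gives R(s) = 24/s^3.
e_ss = 24/K_a = 24/(1/60) = 1440.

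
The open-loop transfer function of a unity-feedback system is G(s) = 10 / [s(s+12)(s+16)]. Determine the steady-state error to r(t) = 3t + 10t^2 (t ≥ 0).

The open loop has one pole at the origin → type 1 system. Taking each input component in turn:
  • 3t: e_ss = 3/K_v with K_v=5/96 → 57.6.
  • 10t^2: a type-1 system cannot track it, e_ss → ∞.
The unbounded component dominates.

infinity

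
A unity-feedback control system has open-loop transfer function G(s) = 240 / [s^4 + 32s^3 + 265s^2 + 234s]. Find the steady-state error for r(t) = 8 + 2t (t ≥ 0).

Lowest-order denominator term is 234s, so the open loop has 1 pole at the origin → type 1 system. Taking each input component in turn:
  • 8: tracked with zero error.
  • 2t: e_ss = 2/K_v with K_v=40/39 → 1.95.
Total e_ss = 1.95.

1.95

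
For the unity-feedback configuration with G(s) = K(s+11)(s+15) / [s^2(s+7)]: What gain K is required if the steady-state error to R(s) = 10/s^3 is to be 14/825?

25

Two free integrators in G(s): this is a type 2 system.
K_a = lim_{s→0} s^2·G(s) = K·11·15 / (7) = (165/7)·K.
e_ss = 10/K_a = 14/825 ⇒ K_a = 4125/7 ⇒ K = (4125/7)/(165/7) = 25.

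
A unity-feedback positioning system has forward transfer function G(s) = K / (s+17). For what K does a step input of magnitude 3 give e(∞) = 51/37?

20

No free integrators in G(s): this is a type 0 system.
K_p = lim_{s→0} G(s) = K / (17) = (1/17)·K.
e_ss = 3/(1 + K_p) = 51/37 ⇒ 1 + (1/17)·K = 37/17 ⇒ K = 20.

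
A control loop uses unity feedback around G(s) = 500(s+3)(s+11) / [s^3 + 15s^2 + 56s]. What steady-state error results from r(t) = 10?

The denominator has no term below 56s — 1 pole at s=0, type 1.
K_p = ∞ for a type-1 system; e_ss to a step is zero.

0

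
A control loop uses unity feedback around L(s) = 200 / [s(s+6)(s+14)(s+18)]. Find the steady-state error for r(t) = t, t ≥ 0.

One free integrator in L(s): this is a type 1 system.
K_v = lim_{s→0} s·L(s) = 200 / (6·14·18) = 25/189.
e_ss = 1/K_v = 1/(25/189) = 7.56.

7.56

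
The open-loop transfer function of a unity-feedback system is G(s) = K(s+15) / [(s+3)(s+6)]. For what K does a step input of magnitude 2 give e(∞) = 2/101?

G(s) has no factors of s in the denominator, so the system is type 0.
K_p = lim_{s→0} G(s) = K·15 / (3·6) = (5/6)·K.
e_ss = 2/(1 + K_p) = 2/101 ⇒ 1 + (5/6)·K = 101 ⇒ K = 120.

120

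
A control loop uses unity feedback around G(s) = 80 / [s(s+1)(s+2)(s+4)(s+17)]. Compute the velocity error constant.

10/17

System type = 1 (one pole at s=0).
K_v = lim_{s→0} s·G(s) = 80 / (1·2·4·17) = 10/17.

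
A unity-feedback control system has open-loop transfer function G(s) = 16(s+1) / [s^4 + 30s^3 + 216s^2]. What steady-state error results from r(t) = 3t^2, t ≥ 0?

Factoring s^2 from the denominator leaves a polynomial with constant term 216, so the system is type 2.
K_a = lim_{s→0} s^2·G(s) = 16·1 / 216 = 2/27.
r(t) = 3t^2 gives R(s) = 6/s^3.
e_ss = 6/K_a = 6/(2/27) = 81.

81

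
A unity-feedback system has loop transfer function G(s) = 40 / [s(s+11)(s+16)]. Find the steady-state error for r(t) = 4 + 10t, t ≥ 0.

G(s) has one factor of s in the denominator, so the system is type 1. By superposition:
  • 4: tracked with zero error.
  • 10t: e_ss = 10/K_v with K_v=5/22 → 44.
Total e_ss = 44.

44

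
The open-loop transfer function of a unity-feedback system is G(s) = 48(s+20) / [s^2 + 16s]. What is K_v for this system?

Factoring s from the denominator leaves a polynomial with constant term 16, so the system is type 1.
K_v = lim_{s→0} s·G(s) = 48·20 / 16 = 60.

60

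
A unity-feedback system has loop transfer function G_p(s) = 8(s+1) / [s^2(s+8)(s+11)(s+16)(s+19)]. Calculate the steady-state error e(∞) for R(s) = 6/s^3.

20064

System type = 2 (two poles at s=0).
K_a = lim_{s→0} s^2·G_p(s) = 8·1 / (8·11·16·19) = 1/3344.
r(t) = 3t^2 gives R(s) = 6/s^3.
e_ss = 6/K_a = 6/(1/3344) = 20064.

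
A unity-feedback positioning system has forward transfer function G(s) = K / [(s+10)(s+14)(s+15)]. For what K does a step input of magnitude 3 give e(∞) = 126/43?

50

System type = 0 (no poles at s=0).
K_p = lim_{s→0} G(s) = K / (10·14·15) = (1/2100)·K.
e_ss = 3/(1 + K_p) = 126/43 ⇒ 1 + (1/2100)·K = 43/42 ⇒ K = 50.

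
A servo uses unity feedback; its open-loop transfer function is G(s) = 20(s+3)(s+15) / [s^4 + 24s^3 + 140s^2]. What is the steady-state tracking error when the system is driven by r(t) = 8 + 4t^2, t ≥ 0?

Lowest-order denominator term is 140s^2, so the open loop has 2 poles at the origin → type 2 system. Taking each input component in turn:
  • 8: tracked with zero error.
  • 4t^2: e_ss = 8/K_a with K_a=45/7 → 56/45.
Total e_ss = 56/45.

56/45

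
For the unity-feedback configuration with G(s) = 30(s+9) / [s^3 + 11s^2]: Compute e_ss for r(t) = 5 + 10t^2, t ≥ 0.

22/27

Factoring s^2 from the denominator leaves a polynomial with constant term 11, so the system is type 2. Treating each term separately:
  • 5: tracked with zero error.
  • 10t^2: e_ss = 20/K_a with K_a=270/11 → 22/27.
Total e_ss = 22/27.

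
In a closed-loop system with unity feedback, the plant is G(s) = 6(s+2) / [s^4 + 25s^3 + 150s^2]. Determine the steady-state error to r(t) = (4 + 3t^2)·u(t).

75

Lowest-order denominator term is 150s^2, so the open loop has 2 poles at the origin → type 2 system. Taking each input component in turn:
  • 4: tracked with zero error.
  • 3t^2: e_ss = 6/K_a with K_a=0.08 → 75.
Total e_ss = 75.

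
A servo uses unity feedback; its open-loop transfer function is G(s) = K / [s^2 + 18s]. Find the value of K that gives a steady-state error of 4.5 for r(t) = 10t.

40

Lowest-order denominator term is 18s, so the open loop has 1 pole at the origin → type 1 system.
K_v = lim_{s→0} s·G(s) = K / 18 = (1/18)·K.
e_ss = 10/K_v = 4.5 ⇒ K_v = 20/9 ⇒ K = (20/9)/(1/18) = 40.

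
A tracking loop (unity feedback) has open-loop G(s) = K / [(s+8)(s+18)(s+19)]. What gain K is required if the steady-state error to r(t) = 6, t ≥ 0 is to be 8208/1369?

G(s) has no factors of s in the denominator, so the system is type 0.
K_p = lim_{s→0} G(s) = K / (8·18·19) = (1/2736)·K.
e_ss = 6/(1 + K_p) = 8208/1369 ⇒ 1 + (1/2736)·K = 1369/1368 ⇒ K = 2.

2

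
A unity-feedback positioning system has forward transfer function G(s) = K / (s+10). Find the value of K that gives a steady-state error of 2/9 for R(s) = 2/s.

System type = 0 (no poles at s=0).
K_p = lim_{s→0} G(s) = K / (10) = 0.1·K.
e_ss = 2/(1 + K_p) = 2/9 ⇒ 1 + 0.1·K = 9 ⇒ K = 80.

80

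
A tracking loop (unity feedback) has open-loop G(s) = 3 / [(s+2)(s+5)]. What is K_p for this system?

The open loop has no poles at the origin → type 0 system.
K_p = lim_{s→0} G(s) = 3 / (2·5) = 0.3.

0.3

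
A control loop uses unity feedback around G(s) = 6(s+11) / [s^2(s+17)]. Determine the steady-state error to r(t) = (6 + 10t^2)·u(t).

G(s) has two factors of s in the denominator, so the system is type 2. By superposition:
  • 6: tracked with zero error.
  • 10t^2: e_ss = 20/K_a with K_a=66/17 → 170/33.
Total e_ss = 170/33.

170/33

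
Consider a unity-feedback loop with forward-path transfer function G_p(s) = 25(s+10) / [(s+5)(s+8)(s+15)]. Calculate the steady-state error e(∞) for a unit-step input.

12/17

G_p(s) has no factors of s in the denominator, so the system is type 0.
K_p = lim_{s→0} G_p(s) = 25·10 / (5·8·15) = 5/12.
e_ss = 1/(1 + K_p) = 1/(17/12) = 12/17.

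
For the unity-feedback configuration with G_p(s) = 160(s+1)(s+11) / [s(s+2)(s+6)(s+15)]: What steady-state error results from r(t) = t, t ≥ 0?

9/88

G_p(s) has one factor of s in the denominator, so the system is type 1.
K_v = lim_{s→0} s·G_p(s) = 160·1·11 / (2·6·15) = 88/9.
e_ss = 1/K_v = 1/(88/9) = 9/88.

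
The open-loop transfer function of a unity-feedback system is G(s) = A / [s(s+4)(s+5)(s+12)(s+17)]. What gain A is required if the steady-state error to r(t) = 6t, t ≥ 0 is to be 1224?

System type = 1 (one pole at s=0).
K_v = lim_{s→0} s·G(s) = A / (4·5·12·17) = (1/4080)·A.
e_ss = 6/K_v = 1224 ⇒ K_v = 1/204 ⇒ A = (1/204)/(1/4080) = 20.

20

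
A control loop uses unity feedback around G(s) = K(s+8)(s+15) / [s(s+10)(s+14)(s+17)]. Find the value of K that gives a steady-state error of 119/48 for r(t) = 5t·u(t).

System type = 1 (one pole at s=0).
K_v = lim_{s→0} s·G(s) = K·8·15 / (10·14·17) = (6/119)·K.
e_ss = 5/K_v = 119/48 ⇒ K_v = 240/119 ⇒ K = (240/119)/(6/119) = 40.

40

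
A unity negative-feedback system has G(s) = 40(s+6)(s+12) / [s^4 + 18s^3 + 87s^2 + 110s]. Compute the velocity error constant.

The denominator has no term below 110s — 1 pole at s=0, type 1.
K_v = lim_{s→0} s·G(s) = 40·6·12 / 110 = 288/11.

288/11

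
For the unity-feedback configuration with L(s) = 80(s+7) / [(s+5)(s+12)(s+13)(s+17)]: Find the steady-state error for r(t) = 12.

The open loop has no poles at the origin → type 0 system.
K_p = lim_{s→0} L(s) = 80·7 / (5·12·13·17) = 28/663.
e_ss = 12/(1 + K_p) = 12/(691/663) = 7956/691.

7956/691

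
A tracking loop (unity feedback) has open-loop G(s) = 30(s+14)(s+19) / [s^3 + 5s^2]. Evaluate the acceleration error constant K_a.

Lowest-order denominator term is 5s^2, so the open loop has 2 poles at the origin → type 2 system.
K_a = lim_{s→0} s^2·G(s) = 30·14·19 / 5 = 1596.

1596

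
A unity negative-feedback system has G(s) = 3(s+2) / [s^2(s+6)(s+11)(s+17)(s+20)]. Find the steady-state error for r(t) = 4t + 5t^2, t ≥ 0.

37400

The open loop has two poles at the origin → type 2 system. Taking each input component in turn:
  • 4t: tracked with zero error.
  • 5t^2: e_ss = 10/K_a with K_a=1/3740 → 37400.
Total e_ss = 37400.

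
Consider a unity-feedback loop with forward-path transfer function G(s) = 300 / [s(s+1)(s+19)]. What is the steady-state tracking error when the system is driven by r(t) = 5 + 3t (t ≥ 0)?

System type = 1 (one pole at s=0). Treating each term separately:
  • 5: tracked with zero error.
  • 3t: e_ss = 3/K_v with K_v=300/19 → 0.19.
Total e_ss = 0.19.

0.19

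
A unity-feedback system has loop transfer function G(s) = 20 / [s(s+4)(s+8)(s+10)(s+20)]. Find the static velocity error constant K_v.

G(s) has one factor of s in the denominator, so the system is type 1.
K_v = lim_{s→0} s·G(s) = 20 / (4·8·10·20) = 1/320.

1/320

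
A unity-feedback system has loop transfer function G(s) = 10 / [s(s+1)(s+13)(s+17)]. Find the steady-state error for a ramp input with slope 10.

System type = 1 (one pole at s=0).
K_v = lim_{s→0} s·G(s) = 10 / (1·13·17) = 10/221.
e_ss = 10/K_v = 10/(10/221) = 221.

221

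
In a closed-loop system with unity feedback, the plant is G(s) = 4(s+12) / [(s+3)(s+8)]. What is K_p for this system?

2

No free integrators in G(s): this is a type 0 system.
K_p = lim_{s→0} G(s) = 4·12 / (3·8) = 2.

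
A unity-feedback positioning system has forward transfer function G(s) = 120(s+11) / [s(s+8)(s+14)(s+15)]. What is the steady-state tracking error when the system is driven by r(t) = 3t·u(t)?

The open loop has one pole at the origin → type 1 system.
K_v = lim_{s→0} s·G(s) = 120·11 / (8·14·15) = 11/14.
e_ss = 3/K_v = 3/(11/14) = 42/11.

42/11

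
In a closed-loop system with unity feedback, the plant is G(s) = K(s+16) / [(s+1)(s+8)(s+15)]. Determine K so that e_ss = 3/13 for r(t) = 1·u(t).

System type = 0 (no poles at s=0).
K_p = lim_{s→0} G(s) = K·16 / (1·8·15) = (2/15)·K.
e_ss = 1/(1 + K_p) = 3/13 ⇒ 1 + (2/15)·K = 13/3 ⇒ K = 25.

25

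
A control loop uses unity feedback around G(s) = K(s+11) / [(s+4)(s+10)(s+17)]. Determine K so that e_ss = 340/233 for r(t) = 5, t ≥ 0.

No free integrators in G(s): this is a type 0 system.
K_p = lim_{s→0} G(s) = K·11 / (4·10·17) = (11/680)·K.
e_ss = 5/(1 + K_p) = 340/233 ⇒ 1 + (11/680)·K = 233/68 ⇒ K = 150.

150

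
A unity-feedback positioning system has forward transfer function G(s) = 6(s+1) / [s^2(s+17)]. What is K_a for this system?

6/17

Two free integrators in G(s): this is a type 2 system.
K_a = lim_{s→0} s^2·G(s) = 6·1 / (17) = 6/17.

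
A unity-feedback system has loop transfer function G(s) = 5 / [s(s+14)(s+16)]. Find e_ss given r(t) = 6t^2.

G(s) has one factor of s in the denominator, so the system is type 1.
K_a = lim_{s→0} s^2·G(s) = 0; the steady-state error to this parabolic input grows without bound.

infinity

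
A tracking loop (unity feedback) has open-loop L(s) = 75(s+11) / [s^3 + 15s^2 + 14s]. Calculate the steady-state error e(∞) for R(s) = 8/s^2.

112/825

The denominator has no term below 14s — 1 pole at s=0, type 1.
K_v = lim_{s→0} s·L(s) = 75·11 / 14 = 825/14.
e_ss = 8/K_v = 8/(825/14) = 112/825.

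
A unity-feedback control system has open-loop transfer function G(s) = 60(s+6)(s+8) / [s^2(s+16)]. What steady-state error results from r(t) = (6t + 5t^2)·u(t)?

1/18

System type = 2 (two poles at s=0). Taking each input component in turn:
  • 6t: tracked with zero error.
  • 5t^2: e_ss = 10/K_a with K_a=180 → 1/18.
Total e_ss = 1/18.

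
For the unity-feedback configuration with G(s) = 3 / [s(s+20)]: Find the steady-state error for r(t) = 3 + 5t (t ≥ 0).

100/3

System type = 1 (one pole at s=0). By superposition:
  • 3: tracked with zero error.
  • 5t: e_ss = 5/K_v with K_v=0.15 → 100/3.
Total e_ss = 100/3.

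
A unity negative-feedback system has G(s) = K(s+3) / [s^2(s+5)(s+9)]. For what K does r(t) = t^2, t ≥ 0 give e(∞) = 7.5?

4

The open loop has two poles at the origin → type 2 system.
K_a = lim_{s→0} s^2·G(s) = K·3 / (5·9) = (1/15)·K.
e_ss = 2/K_a = 7.5 ⇒ K_a = 4/15 ⇒ K = (4/15)/(1/15) = 4.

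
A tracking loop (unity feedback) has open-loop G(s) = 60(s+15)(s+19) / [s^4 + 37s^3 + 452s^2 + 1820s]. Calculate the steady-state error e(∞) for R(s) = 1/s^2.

The denominator has no term below 1820s — 1 pole at s=0, type 1.
K_v = lim_{s→0} s·G(s) = 60·15·19 / 1820 = 855/91.
e_ss = 1/K_v = 1/(855/91) = 91/855.

91/855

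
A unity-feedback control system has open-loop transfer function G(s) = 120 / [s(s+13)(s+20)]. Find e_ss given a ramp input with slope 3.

System type = 1 (one pole at s=0).
K_v = lim_{s→0} s·G(s) = 120 / (13·20) = 6/13.
e_ss = 3/K_v = 3/(6/13) = 6.5.

6.5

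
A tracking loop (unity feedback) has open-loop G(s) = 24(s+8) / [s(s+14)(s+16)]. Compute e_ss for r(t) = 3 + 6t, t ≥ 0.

The open loop has one pole at the origin → type 1 system. Taking each input component in turn:
  • 3: tracked with zero error.
  • 6t: e_ss = 6/K_v with K_v=6/7 → 7.
Total e_ss = 7.

7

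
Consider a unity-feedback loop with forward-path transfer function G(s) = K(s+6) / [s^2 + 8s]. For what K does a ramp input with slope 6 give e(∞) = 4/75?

The denominator has no term below 8s — 1 pole at s=0, type 1.
K_v = lim_{s→0} s·G(s) = K·6 / 8 = 0.75·K.
e_ss = 6/K_v = 4/75 ⇒ K_v = 112.5 ⇒ K = 112.5/0.75 = 150.

150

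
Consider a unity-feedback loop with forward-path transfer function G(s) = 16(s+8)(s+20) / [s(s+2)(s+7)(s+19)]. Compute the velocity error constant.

1280/133

G(s) has one factor of s in the denominator, so the system is type 1.
K_v = lim_{s→0} s·G(s) = 16·8·20 / (2·7·19) = 1280/133.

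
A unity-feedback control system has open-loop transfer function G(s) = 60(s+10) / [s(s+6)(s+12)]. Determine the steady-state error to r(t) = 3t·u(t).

The open loop has one pole at the origin → type 1 system.
K_v = lim_{s→0} s·G(s) = 60·10 / (6·12) = 25/3.
e_ss = 3/K_v = 3/(25/3) = 0.36.

0.36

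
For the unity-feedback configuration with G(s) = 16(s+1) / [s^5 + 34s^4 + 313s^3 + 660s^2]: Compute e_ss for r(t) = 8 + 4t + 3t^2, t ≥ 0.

247.5

Factoring s^2 from the denominator leaves a polynomial with constant term 660, so the system is type 2. Taking each input component in turn:
  • 8: tracked with zero error.
  • 4t: tracked with zero error.
  • 3t^2: e_ss = 6/K_a with K_a=4/165 → 247.5.
Total e_ss = 247.5.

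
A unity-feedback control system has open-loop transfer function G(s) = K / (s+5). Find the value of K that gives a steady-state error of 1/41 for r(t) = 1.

200

System type = 0 (no poles at s=0).
K_p = lim_{s→0} G(s) = K / (5) = 0.2·K.
e_ss = 1/(1 + K_p) = 1/41 ⇒ 1 + 0.2·K = 41 ⇒ K = 200.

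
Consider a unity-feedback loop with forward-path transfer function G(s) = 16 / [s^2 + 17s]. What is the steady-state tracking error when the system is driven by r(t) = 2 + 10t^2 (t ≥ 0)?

infinity

Factoring s from the denominator leaves a polynomial with constant term 17, so the system is type 1. Taking each input component in turn:
  • 2: tracked with zero error.
  • 10t^2: a type-1 system cannot track it, e_ss → ∞.
The unbounded component dominates.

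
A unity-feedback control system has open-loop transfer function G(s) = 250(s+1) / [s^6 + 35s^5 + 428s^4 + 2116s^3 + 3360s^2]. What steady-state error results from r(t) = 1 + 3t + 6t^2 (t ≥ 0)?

Factoring s^2 from the denominator leaves a polynomial with constant term 3360, so the system is type 2. By superposition:
  • 1: tracked with zero error.
  • 3t: tracked with zero error.
  • 6t^2: e_ss = 12/K_a with K_a=25/336 → 161.28.
Total e_ss = 161.28.

161.28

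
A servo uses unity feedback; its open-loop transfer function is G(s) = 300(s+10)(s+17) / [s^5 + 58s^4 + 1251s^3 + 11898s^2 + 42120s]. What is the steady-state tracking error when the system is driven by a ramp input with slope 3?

1053/425

Factoring s from the denominator leaves a polynomial with constant term 42120, so the system is type 1.
K_v = lim_{s→0} s·G(s) = 300·10·17 / 42120 = 425/351.
e_ss = 3/K_v = 3/(425/351) = 1053/425.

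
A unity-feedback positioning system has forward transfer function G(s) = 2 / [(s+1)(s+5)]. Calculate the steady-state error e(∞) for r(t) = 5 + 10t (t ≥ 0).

The open loop has no poles at the origin → type 0 system. Treating each term separately:
  • 5: e_ss = 5/(1+K_p) with K_p=0.4 → 25/7.
  • 10t: a type-0 system cannot track it, e_ss → ∞.
The unbounded component dominates.

infinity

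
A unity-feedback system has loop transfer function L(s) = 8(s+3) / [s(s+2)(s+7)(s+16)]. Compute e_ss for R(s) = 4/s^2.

One free integrator in L(s): this is a type 1 system.
K_v = lim_{s→0} s·L(s) = 8·3 / (2·7·16) = 3/28.
e_ss = 4/K_v = 4/(3/28) = 112/3.

112/3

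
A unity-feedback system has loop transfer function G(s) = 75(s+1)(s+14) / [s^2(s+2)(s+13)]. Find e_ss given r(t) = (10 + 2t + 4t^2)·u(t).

104/525

The open loop has two poles at the origin → type 2 system. Taking each input component in turn:
  • 10: tracked with zero error.
  • 2t: tracked with zero error.
  • 4t^2: e_ss = 8/K_a with K_a=525/13 → 104/525.
Total e_ss = 104/525.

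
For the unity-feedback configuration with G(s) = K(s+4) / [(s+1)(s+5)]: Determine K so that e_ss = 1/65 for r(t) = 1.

80

G(s) has no factors of s in the denominator, so the system is type 0.
K_p = lim_{s→0} G(s) = K·4 / (1·5) = 0.8·K.
e_ss = 1/(1 + K_p) = 1/65 ⇒ 1 + 0.8·K = 65 ⇒ K = 80.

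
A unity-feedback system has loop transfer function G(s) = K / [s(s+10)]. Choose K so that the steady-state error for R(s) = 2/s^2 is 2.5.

The open loop has one pole at the origin → type 1 system.
K_v = lim_{s→0} s·G(s) = K / (10) = 0.1·K.
e_ss = 2/K_v = 2.5 ⇒ K_v = 0.8 ⇒ K = 0.8/0.1 = 8.

8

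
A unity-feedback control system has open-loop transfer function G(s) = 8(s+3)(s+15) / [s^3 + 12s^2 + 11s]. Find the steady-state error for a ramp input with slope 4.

Lowest-order denominator term is 11s, so the open loop has 1 pole at the origin → type 1 system.
K_v = lim_{s→0} s·G(s) = 8·3·15 / 11 = 360/11.
e_ss = 4/K_v = 4/(360/11) = 11/90.

11/90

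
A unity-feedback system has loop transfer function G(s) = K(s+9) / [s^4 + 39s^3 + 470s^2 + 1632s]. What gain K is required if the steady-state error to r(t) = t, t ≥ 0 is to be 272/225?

Lowest-order denominator term is 1632s, so the open loop has 1 pole at the origin → type 1 system.
K_v = lim_{s→0} s·G(s) = K·9 / 1632 = (3/544)·K.
e_ss = 1/K_v = 272/225 ⇒ K_v = 225/272 ⇒ K = (225/272)/(3/544) = 150.

150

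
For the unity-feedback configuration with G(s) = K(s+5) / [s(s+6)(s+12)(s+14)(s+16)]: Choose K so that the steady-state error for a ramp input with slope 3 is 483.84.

One free integrator in G(s): this is a type 1 system.
K_v = lim_{s→0} s·G(s) = K·5 / (6·12·14·16) = (5/16128)·K.
e_ss = 3/K_v = 483.84 ⇒ K_v = 25/4032 ⇒ K = (25/4032)/(5/16128) = 20.

20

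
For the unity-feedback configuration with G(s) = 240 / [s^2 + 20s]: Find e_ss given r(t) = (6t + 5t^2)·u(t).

infinity

Factoring s from the denominator leaves a polynomial with constant term 20, so the system is type 1. Taking each input component in turn:
  • 6t: e_ss = 6/K_v with K_v=12 → 0.5.
  • 5t^2: a type-1 system cannot track it, e_ss → ∞.
The unbounded component dominates.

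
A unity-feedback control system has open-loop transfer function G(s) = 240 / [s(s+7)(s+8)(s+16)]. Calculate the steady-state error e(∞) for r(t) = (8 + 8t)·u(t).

The open loop has one pole at the origin → type 1 system. By superposition:
  • 8: tracked with zero error.
  • 8t: e_ss = 8/K_v with K_v=15/56 → 448/15.
Total e_ss = 448/15.

448/15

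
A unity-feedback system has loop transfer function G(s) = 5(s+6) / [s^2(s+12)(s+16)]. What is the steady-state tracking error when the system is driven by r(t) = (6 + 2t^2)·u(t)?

The open loop has two poles at the origin → type 2 system. By superposition:
  • 6: tracked with zero error.
  • 2t^2: e_ss = 4/K_a with K_a=5/32 → 25.6.
Total e_ss = 25.6.

25.6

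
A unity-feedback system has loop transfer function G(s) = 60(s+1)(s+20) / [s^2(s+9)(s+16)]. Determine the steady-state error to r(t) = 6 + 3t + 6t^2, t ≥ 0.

1.44

The open loop has two poles at the origin → type 2 system. Treating each term separately:
  • 6: tracked with zero error.
  • 3t: tracked with zero error.
  • 6t^2: e_ss = 12/K_a with K_a=25/3 → 1.44.
Total e_ss = 1.44.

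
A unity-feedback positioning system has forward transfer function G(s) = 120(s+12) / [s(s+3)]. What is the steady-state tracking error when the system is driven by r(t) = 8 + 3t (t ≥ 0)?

1/160

System type = 1 (one pole at s=0). Treating each term separately:
  • 8: tracked with zero error.
  • 3t: e_ss = 3/K_v with K_v=480 → 1/160.
Total e_ss = 1/160.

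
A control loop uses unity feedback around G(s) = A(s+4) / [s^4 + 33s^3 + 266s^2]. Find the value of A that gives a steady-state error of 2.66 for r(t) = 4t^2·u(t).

200

Factoring s^2 from the denominator leaves a polynomial with constant term 266, so the system is type 2.
K_a = lim_{s→0} s^2·G(s) = A·4 / 266 = (2/133)·A.
e_ss = 8/K_a = 2.66 ⇒ K_a = 400/133 ⇒ A = (400/133)/(2/133) = 200.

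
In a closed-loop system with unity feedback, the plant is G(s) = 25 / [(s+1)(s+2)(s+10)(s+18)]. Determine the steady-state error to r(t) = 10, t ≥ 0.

No free integrators in G(s): this is a type 0 system.
K_p = lim_{s→0} G(s) = 25 / (1·2·10·18) = 5/72.
e_ss = 10/(1 + K_p) = 10/(77/72) = 720/77.

720/77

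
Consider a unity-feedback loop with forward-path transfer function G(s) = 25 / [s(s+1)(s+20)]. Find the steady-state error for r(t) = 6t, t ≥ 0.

4.8

The open loop has one pole at the origin → type 1 system.
K_v = lim_{s→0} s·G(s) = 25 / (1·20) = 1.25.
e_ss = 6/K_v = 6/1.25 = 4.8.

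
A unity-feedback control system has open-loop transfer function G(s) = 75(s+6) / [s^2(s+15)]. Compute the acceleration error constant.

30

System type = 2 (two poles at s=0).
K_a = lim_{s→0} s^2·G(s) = 75·6 / (15) = 30.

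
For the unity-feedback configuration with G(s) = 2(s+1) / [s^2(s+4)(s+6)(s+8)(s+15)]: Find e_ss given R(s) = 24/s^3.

G(s) has two factors of s in the denominator, so the system is type 2.
K_a = lim_{s→0} s^2·G(s) = 2·1 / (4·6·8·15) = 1/1440.
r(t) = 12t^2 gives R(s) = 24/s^3.
e_ss = 24/K_a = 24/(1/1440) = 34560.

34560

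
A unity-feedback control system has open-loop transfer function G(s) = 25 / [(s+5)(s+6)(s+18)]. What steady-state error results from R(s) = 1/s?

The open loop has no poles at the origin → type 0 system.
K_p = lim_{s→0} G(s) = 25 / (5·6·18) = 5/108.
e_ss = 1/(1 + K_p) = 1/(113/108) = 108/113.

108/113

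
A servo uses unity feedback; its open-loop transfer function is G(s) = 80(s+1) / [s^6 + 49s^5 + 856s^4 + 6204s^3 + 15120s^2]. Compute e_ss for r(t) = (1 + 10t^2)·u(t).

The denominator has no term below 15120s^2 — 2 poles at s=0, type 2. By superposition:
  • 1: tracked with zero error.
  • 10t^2: e_ss = 20/K_a with K_a=1/189 → 3780.
Total e_ss = 3780.

3780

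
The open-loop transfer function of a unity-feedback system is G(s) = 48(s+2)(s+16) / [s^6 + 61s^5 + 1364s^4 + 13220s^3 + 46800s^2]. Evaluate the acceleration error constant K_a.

32/975

The denominator has no term below 46800s^2 — 2 poles at s=0, type 2.
K_a = lim_{s→0} s^2·G(s) = 48·2·16 / 46800 = 32/975.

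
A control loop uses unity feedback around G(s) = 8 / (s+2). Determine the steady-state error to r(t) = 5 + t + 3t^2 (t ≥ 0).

The open loop has no poles at the origin → type 0 system. Treating each term separately:
  • 5: e_ss = 5/(1+K_p) with K_p=4 → 1.
  • t: a type-0 system cannot track it, e_ss → ∞.
  • 3t^2: a type-0 system cannot track it, e_ss → ∞.
The unbounded component dominates.

infinity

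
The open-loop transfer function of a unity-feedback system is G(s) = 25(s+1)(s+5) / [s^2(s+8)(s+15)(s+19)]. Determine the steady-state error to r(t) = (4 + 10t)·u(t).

The open loop has two poles at the origin → type 2 system. By superposition:
  • 4: tracked with zero error.
  • 10t: tracked with zero error.
Total e_ss = 0.

0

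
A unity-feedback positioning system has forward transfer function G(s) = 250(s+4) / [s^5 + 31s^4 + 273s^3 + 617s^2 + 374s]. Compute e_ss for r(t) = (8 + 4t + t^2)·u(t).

The denominator has no term below 374s — 1 pole at s=0, type 1. Taking each input component in turn:
  • 8: tracked with zero error.
  • 4t: e_ss = 4/K_v with K_v=500/187 → 1.496.
  • t^2: a type-1 system cannot track it, e_ss → ∞.
The unbounded component dominates.

infinity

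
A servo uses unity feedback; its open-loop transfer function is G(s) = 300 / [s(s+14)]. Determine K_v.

150/7

G(s) has one factor of s in the denominator, so the system is type 1.
K_v = lim_{s→0} s·G(s) = 300 / (14) = 150/7.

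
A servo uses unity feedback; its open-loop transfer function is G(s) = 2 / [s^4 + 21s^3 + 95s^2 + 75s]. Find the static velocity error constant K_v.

2/75

The denominator has no term below 75s — 1 pole at s=0, type 1.
K_v = lim_{s→0} s·G(s) = 2 / 75 = 2/75.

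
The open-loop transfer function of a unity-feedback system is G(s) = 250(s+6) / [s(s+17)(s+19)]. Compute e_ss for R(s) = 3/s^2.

0.646

The open loop has one pole at the origin → type 1 system.
K_v = lim_{s→0} s·G(s) = 250·6 / (17·19) = 1500/323.
e_ss = 3/K_v = 3/(1500/323) = 0.646.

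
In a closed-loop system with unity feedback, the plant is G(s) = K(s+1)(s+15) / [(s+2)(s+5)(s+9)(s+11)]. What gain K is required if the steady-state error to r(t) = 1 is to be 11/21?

60

The open loop has no poles at the origin → type 0 system.
K_p = lim_{s→0} G(s) = K·1·15 / (2·5·9·11) = (1/66)·K.
e_ss = 1/(1 + K_p) = 11/21 ⇒ 1 + (1/66)·K = 21/11 ⇒ K = 60.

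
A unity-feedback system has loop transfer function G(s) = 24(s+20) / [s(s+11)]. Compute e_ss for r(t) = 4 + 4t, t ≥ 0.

11/120

The open loop has one pole at the origin → type 1 system. Treating each term separately:
  • 4: tracked with zero error.
  • 4t: e_ss = 4/K_v with K_v=480/11 → 11/120.
Total e_ss = 11/120.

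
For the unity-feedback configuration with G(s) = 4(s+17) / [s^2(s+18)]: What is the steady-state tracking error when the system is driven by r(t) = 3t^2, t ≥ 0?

27/17

System type = 2 (two poles at s=0).
K_a = lim_{s→0} s^2·G(s) = 4·17 / (18) = 34/9.
r(t) = 3t^2 gives R(s) = 6/s^3.
e_ss = 6/K_a = 6/(34/9) = 27/17.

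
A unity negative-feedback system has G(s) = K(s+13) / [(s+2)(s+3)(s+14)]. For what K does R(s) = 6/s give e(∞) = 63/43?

20

System type = 0 (no poles at s=0).
K_p = lim_{s→0} G(s) = K·13 / (2·3·14) = (13/84)·K.
e_ss = 6/(1 + K_p) = 63/43 ⇒ 1 + (13/84)·K = 86/21 ⇒ K = 20.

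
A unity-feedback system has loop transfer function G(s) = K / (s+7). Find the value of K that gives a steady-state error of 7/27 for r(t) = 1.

20

System type = 0 (no poles at s=0).
K_p = lim_{s→0} G(s) = K / (7) = (1/7)·K.
e_ss = 1/(1 + K_p) = 7/27 ⇒ 1 + (1/7)·K = 27/7 ⇒ K = 20.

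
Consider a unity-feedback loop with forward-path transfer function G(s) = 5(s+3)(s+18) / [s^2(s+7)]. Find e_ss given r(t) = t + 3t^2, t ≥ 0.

7/45

Two free integrators in G(s): this is a type 2 system. By superposition:
  • t: tracked with zero error.
  • 3t^2: e_ss = 6/K_a with K_a=270/7 → 7/45.
Total e_ss = 7/45.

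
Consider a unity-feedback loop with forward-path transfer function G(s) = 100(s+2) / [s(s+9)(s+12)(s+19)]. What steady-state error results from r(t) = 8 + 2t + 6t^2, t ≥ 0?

infinity

The open loop has one pole at the origin → type 1 system. Treating each term separately:
  • 8: tracked with zero error.
  • 2t: e_ss = 2/K_v with K_v=50/513 → 20.52.
  • 6t^2: a type-1 system cannot track it, e_ss → ∞.
The unbounded component dominates.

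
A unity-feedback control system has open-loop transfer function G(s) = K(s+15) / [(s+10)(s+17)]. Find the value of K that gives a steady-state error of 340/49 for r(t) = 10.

System type = 0 (no poles at s=0).
K_p = lim_{s→0} G(s) = K·15 / (10·17) = (3/34)·K.
e_ss = 10/(1 + K_p) = 340/49 ⇒ 1 + (3/34)·K = 49/34 ⇒ K = 5.

5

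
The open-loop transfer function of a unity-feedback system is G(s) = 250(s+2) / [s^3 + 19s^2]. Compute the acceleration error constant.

The denominator has no term below 19s^2 — 2 poles at s=0, type 2.
K_a = lim_{s→0} s^2·G(s) = 250·2 / 19 = 500/19.

500/19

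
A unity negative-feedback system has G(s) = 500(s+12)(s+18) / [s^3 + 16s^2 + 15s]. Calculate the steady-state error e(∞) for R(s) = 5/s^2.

Factoring s from the denominator leaves a polynomial with constant term 15, so the system is type 1.
K_v = lim_{s→0} s·G(s) = 500·12·18 / 15 = 7200.
e_ss = 5/K_v = 5/7200 = 1/1440.

1/1440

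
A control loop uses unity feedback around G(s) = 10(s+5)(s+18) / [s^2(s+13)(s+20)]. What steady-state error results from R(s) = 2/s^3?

G(s) has two factors of s in the denominator, so the system is type 2.
K_a = lim_{s→0} s^2·G(s) = 10·5·18 / (13·20) = 45/13.
r(t) = t^2 gives R(s) = 2/s^3.
e_ss = 2/K_a = 2/(45/13) = 26/45.

26/45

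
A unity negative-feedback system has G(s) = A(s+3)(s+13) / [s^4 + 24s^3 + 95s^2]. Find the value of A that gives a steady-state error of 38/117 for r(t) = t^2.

Factoring s^2 from the denominator leaves a polynomial with constant term 95, so the system is type 2.
K_a = lim_{s→0} s^2·G(s) = A·3·13 / 95 = (39/95)·A.
e_ss = 2/K_a = 38/117 ⇒ K_a = 117/19 ⇒ A = (117/19)/(39/95) = 15.

15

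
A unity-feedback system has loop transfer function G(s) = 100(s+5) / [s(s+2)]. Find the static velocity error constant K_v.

The open loop has one pole at the origin → type 1 system.
K_v = lim_{s→0} s·G(s) = 100·5 / (2) = 250.

250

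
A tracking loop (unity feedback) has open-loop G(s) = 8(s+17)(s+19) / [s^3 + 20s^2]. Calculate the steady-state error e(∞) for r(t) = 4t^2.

20/323

Factoring s^2 from the denominator leaves a polynomial with constant term 20, so the system is type 2.
K_a = lim_{s→0} s^2·G(s) = 8·17·19 / 20 = 129.2.
r(t) = 4t^2 gives R(s) = 8/s^3.
e_ss = 8/K_a = 8/129.2 = 20/323.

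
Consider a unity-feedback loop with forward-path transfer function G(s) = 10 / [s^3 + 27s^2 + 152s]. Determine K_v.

5/76

The denominator has no term below 152s — 1 pole at s=0, type 1.
K_v = lim_{s→0} s·G(s) = 10 / 152 = 5/76.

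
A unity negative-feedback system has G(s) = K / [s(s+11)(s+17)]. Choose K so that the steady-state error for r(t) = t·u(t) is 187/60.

60

One free integrator in G(s): this is a type 1 system.
K_v = lim_{s→0} s·G(s) = K / (11·17) = (1/187)·K.
e_ss = 1/K_v = 187/60 ⇒ K_v = 60/187 ⇒ K = (60/187)/(1/187) = 60.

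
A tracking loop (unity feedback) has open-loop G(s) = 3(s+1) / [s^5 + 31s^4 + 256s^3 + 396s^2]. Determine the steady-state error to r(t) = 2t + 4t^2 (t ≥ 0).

Factoring s^2 from the denominator leaves a polynomial with constant term 396, so the system is type 2. Treating each term separately:
  • 2t: tracked with zero error.
  • 4t^2: e_ss = 8/K_a with K_a=1/132 → 1056.
Total e_ss = 1056.

1056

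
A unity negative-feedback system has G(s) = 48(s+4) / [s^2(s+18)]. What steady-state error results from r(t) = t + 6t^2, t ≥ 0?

1.125

The open loop has two poles at the origin → type 2 system. By superposition:
  • t: tracked with zero error.
  • 6t^2: e_ss = 12/K_a with K_a=32/3 → 1.125.
Total e_ss = 1.125.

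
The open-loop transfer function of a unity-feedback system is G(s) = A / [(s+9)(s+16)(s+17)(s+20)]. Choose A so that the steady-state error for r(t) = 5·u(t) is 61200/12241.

4

The open loop has no poles at the origin → type 0 system.
K_p = lim_{s→0} G(s) = A / (9·16·17·20) = (1/48960)·A.
e_ss = 5/(1 + K_p) = 61200/12241 ⇒ 1 + (1/48960)·A = 12241/12240 ⇒ A = 4.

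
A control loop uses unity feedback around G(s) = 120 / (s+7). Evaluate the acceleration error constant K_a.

The open loop has no poles at the origin → type 0 system.
K_a = lim_{s→0} s^2·G(s) = 0 (the extra factor of s kills the finite limit).

0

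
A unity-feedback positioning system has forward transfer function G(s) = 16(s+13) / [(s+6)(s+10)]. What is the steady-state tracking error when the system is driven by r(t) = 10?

150/67

No free integrators in G(s): this is a type 0 system.
K_p = lim_{s→0} G(s) = 16·13 / (6·10) = 52/15.
e_ss = 10/(1 + K_p) = 10/(67/15) = 150/67.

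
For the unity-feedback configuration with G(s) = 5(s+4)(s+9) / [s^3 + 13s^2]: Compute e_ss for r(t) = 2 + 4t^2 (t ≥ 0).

26/45

The denominator has no term below 13s^2 — 2 poles at s=0, type 2. Taking each input component in turn:
  • 2: tracked with zero error.
  • 4t^2: e_ss = 8/K_a with K_a=180/13 → 26/45.
Total e_ss = 26/45.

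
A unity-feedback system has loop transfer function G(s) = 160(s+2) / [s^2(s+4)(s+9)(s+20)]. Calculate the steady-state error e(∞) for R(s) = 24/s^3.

54

G(s) has two factors of s in the denominator, so the system is type 2.
K_a = lim_{s→0} s^2·G(s) = 160·2 / (4·9·20) = 4/9.
r(t) = 12t^2 gives R(s) = 24/s^3.
e_ss = 24/K_a = 24/(4/9) = 54.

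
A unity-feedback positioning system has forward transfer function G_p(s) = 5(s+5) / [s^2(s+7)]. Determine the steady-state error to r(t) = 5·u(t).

0

The open loop has two poles at the origin → type 2 system.
A type-2 system has K_p = ∞, so it tracks a step input with zero steady-state error.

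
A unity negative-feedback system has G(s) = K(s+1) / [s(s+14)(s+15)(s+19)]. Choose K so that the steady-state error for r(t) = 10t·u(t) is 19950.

System type = 1 (one pole at s=0).
K_v = lim_{s→0} s·G(s) = K·1 / (14·15·19) = (1/3990)·K.
e_ss = 10/K_v = 19950 ⇒ K_v = 1/1995 ⇒ K = (1/1995)/(1/3990) = 2.

2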